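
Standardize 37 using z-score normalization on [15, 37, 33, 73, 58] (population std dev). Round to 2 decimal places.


Mean = (15 + 37 + 33 + 73 + 58) / 5 = 43.2
Variance = sum((x_i - mean)^2) / n = 408.96
Std = sqrt(408.96) = 20.2228
Z = (x - mean) / std
= (37 - 43.2) / 20.2228
= -6.2 / 20.2228
= -0.31

-0.31


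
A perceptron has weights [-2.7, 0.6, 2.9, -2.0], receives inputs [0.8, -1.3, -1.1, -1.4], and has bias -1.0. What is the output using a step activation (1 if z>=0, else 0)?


z = w . x + b
= -2.7*0.8 + 0.6*-1.3 + 2.9*-1.1 + -2.0*-1.4 + -1.0
= -2.16 + -0.78 + -3.19 + 2.8 + -1.0
= -3.33 + -1.0
= -4.33
Since z = -4.33 < 0, output = 0

0


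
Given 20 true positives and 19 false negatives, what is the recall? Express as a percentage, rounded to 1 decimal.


Recall = TP / (TP + FN) * 100
= 20 / (20 + 19)
= 20 / 39
= 0.5128
= 51.3%

51.3


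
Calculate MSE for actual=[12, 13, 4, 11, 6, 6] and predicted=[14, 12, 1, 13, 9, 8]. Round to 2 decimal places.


Differences: [-2, 1, 3, -2, -3, -2]
Squared errors: [4, 1, 9, 4, 9, 4]
Sum of squared errors = 31
MSE = 31 / 6 = 5.17

5.17


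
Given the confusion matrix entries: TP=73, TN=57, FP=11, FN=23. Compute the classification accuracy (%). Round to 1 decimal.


Accuracy = (TP + TN) / (TP + TN + FP + FN) * 100
= (73 + 57) / (73 + 57 + 11 + 23)
= 130 / 164
= 0.7927
= 79.3%

79.3


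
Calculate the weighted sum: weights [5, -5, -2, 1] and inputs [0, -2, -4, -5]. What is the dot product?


Element-wise products:
5 * 0 = 0
-5 * -2 = 10
-2 * -4 = 8
1 * -5 = -5
Sum = 0 + 10 + 8 + -5
= 13

13


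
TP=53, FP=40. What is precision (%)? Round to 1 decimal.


Precision = TP / (TP + FP) * 100
= 53 / (53 + 40)
= 53 / 93
= 0.5699
= 57.0%

57.0


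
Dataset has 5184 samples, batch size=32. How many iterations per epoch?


Iterations per epoch = dataset_size / batch_size
= 5184 / 32
= 162

162


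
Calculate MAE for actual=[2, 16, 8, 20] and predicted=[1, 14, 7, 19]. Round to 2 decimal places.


Absolute errors: [1, 2, 1, 1]
Sum of absolute errors = 5
MAE = 5 / 4 = 1.25

1.25


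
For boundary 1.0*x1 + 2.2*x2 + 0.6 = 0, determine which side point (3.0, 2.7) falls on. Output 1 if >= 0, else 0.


Compute 1.0 * 3.0 + 2.2 * 2.7 + 0.6
= 3.0 + 5.94 + 0.6
= 9.54
Since 9.54 >= 0, the point is on the positive side.

1


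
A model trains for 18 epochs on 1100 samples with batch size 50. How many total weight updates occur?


Iterations per epoch = 1100 / 50 = 22
Total updates = iterations_per_epoch * epochs
= 22 * 18
= 396

396


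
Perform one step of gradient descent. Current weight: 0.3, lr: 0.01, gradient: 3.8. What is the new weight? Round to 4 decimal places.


w_new = w_old - lr * gradient
= 0.3 - 0.01 * 3.8
= 0.3 - (0.038)
= 0.2620

0.2620


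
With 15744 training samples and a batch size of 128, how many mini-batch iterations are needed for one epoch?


Iterations per epoch = dataset_size / batch_size
= 15744 / 128
= 123

123


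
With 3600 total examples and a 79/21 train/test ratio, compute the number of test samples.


Train samples = 3600 * 79% = 2844
Test samples = 3600 - 2844
= 756

756


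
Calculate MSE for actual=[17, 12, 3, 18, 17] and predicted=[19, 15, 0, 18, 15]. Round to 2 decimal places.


Differences: [-2, -3, 3, 0, 2]
Squared errors: [4, 9, 9, 0, 4]
Sum of squared errors = 26
MSE = 26 / 5 = 5.20

5.20


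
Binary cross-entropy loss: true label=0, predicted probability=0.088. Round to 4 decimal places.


For y=0: Loss = -log(1-p)
= -log(1 - 0.088)
= -log(0.912)
= -(-0.0921)
= 0.0921

0.0921


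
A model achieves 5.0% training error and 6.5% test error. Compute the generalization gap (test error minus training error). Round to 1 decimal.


Generalization gap = test_error - train_error
= 6.5 - 5.0
= 1.5%
A small gap suggests good generalization.

1.5


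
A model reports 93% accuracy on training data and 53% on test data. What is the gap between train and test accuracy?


Gap = train_accuracy - test_accuracy
= 93 - 53
= 40%
This large gap strongly indicates overfitting.

40


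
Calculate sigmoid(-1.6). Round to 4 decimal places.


sigmoid(z) = 1 / (1 + exp(-z))
exp(-(-1.6)) = exp(1.6) = 4.953
1 + 4.953 = 5.953
1 / 5.953 = 0.1680

0.1680


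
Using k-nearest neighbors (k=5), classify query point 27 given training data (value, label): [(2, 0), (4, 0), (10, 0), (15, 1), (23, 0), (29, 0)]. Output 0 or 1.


Distances from query 27:
Point 29 (class 0): distance = 2
Point 23 (class 0): distance = 4
Point 15 (class 1): distance = 12
Point 10 (class 0): distance = 17
Point 4 (class 0): distance = 23
K=5 nearest neighbors: classes = [0, 0, 1, 0, 0]
Votes for class 1: 1 / 5
Majority vote => class 0

0


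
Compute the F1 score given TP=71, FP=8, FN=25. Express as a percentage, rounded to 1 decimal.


Precision = TP / (TP + FP) = 71 / 79 = 0.8987
Recall = TP / (TP + FN) = 71 / 96 = 0.7396
F1 = 2 * P * R / (P + R)
= 2 * 0.8987 * 0.7396 / (0.8987 + 0.7396)
= 1.3294 / 1.6383
= 0.8114
As percentage: 81.1%

81.1


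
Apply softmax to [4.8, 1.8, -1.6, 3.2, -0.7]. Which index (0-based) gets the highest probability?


Softmax is a monotonic transformation, so it preserves the argmax.
We need to find the index of the maximum logit.
Index 0: 4.8
Index 1: 1.8
Index 2: -1.6
Index 3: 3.2
Index 4: -0.7
Maximum logit = 4.8 at index 0

0


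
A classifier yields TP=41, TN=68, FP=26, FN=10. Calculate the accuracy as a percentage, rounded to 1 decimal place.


Accuracy = (TP + TN) / (TP + TN + FP + FN) * 100
= (41 + 68) / (41 + 68 + 26 + 10)
= 109 / 145
= 0.7517
= 75.2%

75.2


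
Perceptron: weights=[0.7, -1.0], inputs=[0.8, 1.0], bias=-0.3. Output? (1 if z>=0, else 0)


z = w . x + b
= 0.7*0.8 + -1.0*1.0 + -0.3
= 0.56 + -1.0 + -0.3
= -0.44 + -0.3
= -0.74
Since z = -0.74 < 0, output = 0

0


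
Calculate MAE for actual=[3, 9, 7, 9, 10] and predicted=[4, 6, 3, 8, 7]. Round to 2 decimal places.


Absolute errors: [1, 3, 4, 1, 3]
Sum of absolute errors = 12
MAE = 12 / 5 = 2.40

2.40


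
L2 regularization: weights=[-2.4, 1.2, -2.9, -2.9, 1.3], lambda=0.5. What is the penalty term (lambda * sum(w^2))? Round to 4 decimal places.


Squaring each weight:
(-2.4)^2 = 5.76
1.2^2 = 1.44
(-2.9)^2 = 8.41
(-2.9)^2 = 8.41
1.3^2 = 1.69
Sum of squares = 25.71
Penalty = 0.5 * 25.71 = 12.8550

12.8550


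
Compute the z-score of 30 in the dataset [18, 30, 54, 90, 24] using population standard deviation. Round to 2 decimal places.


Mean = (18 + 30 + 54 + 90 + 24) / 5 = 43.2
Variance = sum((x_i - mean)^2) / n = 696.96
Std = sqrt(696.96) = 26.4
Z = (x - mean) / std
= (30 - 43.2) / 26.4
= -13.2 / 26.4
= -0.50

-0.50


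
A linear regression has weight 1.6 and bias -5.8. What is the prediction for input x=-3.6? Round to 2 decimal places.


y = 1.6 * -3.6 + (-5.8)
= -5.76 + (-5.8)
= -11.56

-11.56


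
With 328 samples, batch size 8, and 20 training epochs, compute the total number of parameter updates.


Iterations per epoch = 328 / 8 = 41
Total updates = iterations_per_epoch * epochs
= 41 * 20
= 820

820


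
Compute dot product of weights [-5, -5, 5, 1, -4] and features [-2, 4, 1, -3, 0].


Element-wise products:
-5 * -2 = 10
-5 * 4 = -20
5 * 1 = 5
1 * -3 = -3
-4 * 0 = 0
Sum = 10 + -20 + 5 + -3 + 0
= -8

-8


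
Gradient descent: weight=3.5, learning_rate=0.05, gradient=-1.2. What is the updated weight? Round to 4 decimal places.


w_new = w_old - lr * gradient
= 3.5 - 0.05 * -1.2
= 3.5 - (-0.06)
= 3.5600

3.5600


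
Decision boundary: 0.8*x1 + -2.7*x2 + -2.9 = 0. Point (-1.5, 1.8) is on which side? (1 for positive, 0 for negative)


Compute 0.8 * -1.5 + -2.7 * 1.8 + -2.9
= -1.2 + -4.86 + -2.9
= -8.96
Since -8.96 < 0, the point is on the negative side.

0


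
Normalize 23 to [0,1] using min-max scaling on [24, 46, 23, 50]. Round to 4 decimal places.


Min = 23, Max = 50
Range = 50 - 23 = 27
Scaled = (x - min) / (max - min)
= (23 - 23) / 27
= 0 / 27
= 0.0000

0.0000


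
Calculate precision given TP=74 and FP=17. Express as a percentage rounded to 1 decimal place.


Precision = TP / (TP + FP) * 100
= 74 / (74 + 17)
= 74 / 91
= 0.8132
= 81.3%

81.3


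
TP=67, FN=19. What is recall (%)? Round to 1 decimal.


Recall = TP / (TP + FN) * 100
= 67 / (67 + 19)
= 67 / 86
= 0.7791
= 77.9%

77.9


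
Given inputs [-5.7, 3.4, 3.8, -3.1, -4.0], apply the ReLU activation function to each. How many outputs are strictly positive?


ReLU(x) = max(0, x) for each element:
ReLU(-5.7) = 0
ReLU(3.4) = 3.4
ReLU(3.8) = 3.8
ReLU(-3.1) = 0
ReLU(-4.0) = 0
Active neurons (>0): 2

2


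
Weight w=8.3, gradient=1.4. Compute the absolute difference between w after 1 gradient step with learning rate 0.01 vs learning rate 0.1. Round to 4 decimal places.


With lr=0.01: w_new = 8.3 - 0.01 * 1.4 = 8.286
With lr=0.1: w_new = 8.3 - 0.1 * 1.4 = 8.16
Absolute difference = |8.286 - 8.16|
= 0.1260

0.1260


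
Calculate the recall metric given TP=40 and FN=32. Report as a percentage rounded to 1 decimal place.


Recall = TP / (TP + FN) * 100
= 40 / (40 + 32)
= 40 / 72
= 0.5556
= 55.6%

55.6


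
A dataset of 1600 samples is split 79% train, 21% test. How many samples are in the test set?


Train samples = 1600 * 79% = 1264
Test samples = 1600 - 1264
= 336

336


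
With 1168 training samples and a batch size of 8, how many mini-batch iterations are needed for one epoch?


Iterations per epoch = dataset_size / batch_size
= 1168 / 8
= 146

146


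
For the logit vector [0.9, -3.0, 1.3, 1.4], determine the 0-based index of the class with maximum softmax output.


Softmax is a monotonic transformation, so it preserves the argmax.
We need to find the index of the maximum logit.
Index 0: 0.9
Index 1: -3.0
Index 2: 1.3
Index 3: 1.4
Maximum logit = 1.4 at index 3

3


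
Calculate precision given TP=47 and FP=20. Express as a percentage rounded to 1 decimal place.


Precision = TP / (TP + FP) * 100
= 47 / (47 + 20)
= 47 / 67
= 0.7015
= 70.1%

70.1


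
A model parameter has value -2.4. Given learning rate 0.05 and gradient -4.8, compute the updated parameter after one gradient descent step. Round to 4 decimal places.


w_new = w_old - lr * gradient
= -2.4 - 0.05 * -4.8
= -2.4 - (-0.24)
= -2.1600

-2.1600


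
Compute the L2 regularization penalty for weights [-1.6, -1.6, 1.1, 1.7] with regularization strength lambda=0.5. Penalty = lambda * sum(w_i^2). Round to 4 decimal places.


Squaring each weight:
(-1.6)^2 = 2.56
(-1.6)^2 = 2.56
1.1^2 = 1.21
1.7^2 = 2.89
Sum of squares = 9.22
Penalty = 0.5 * 9.22 = 4.6100

4.6100


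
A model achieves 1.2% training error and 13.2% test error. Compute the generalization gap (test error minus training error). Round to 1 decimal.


Generalization gap = test_error - train_error
= 13.2 - 1.2
= 12.0%
A large gap suggests overfitting.

12.0


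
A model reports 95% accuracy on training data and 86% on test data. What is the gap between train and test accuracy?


Gap = train_accuracy - test_accuracy
= 95 - 86
= 9%
This moderate gap may indicate mild overfitting.

9


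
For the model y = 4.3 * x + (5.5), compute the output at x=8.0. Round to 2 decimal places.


y = 4.3 * 8.0 + (5.5)
= 34.4 + (5.5)
= 39.90

39.90


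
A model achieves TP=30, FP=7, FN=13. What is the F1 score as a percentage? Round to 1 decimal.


Precision = TP / (TP + FP) = 30 / 37 = 0.8108
Recall = TP / (TP + FN) = 30 / 43 = 0.6977
F1 = 2 * P * R / (P + R)
= 2 * 0.8108 * 0.6977 / (0.8108 + 0.6977)
= 1.1314 / 1.5085
= 0.75
As percentage: 75.0%

75.0


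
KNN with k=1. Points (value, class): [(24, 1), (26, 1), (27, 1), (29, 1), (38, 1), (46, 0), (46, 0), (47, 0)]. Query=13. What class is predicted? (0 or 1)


Distances from query 13:
Point 24 (class 1): distance = 11
K=1 nearest neighbors: classes = [1]
Votes for class 1: 1 / 1
Majority vote => class 1

1


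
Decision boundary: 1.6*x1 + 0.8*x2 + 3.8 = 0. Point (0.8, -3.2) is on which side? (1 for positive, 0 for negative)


Compute 1.6 * 0.8 + 0.8 * -3.2 + 3.8
= 1.28 + -2.56 + 3.8
= 2.52
Since 2.52 >= 0, the point is on the positive side.

1


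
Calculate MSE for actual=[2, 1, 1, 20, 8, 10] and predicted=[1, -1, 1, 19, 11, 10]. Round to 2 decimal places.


Differences: [1, 2, 0, 1, -3, 0]
Squared errors: [1, 4, 0, 1, 9, 0]
Sum of squared errors = 15
MSE = 15 / 6 = 2.50

2.50


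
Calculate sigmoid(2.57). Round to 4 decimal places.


sigmoid(z) = 1 / (1 + exp(-z))
exp(-(2.57)) = exp(-2.57) = 0.0765
1 + 0.0765 = 1.0765
1 / 1.0765 = 0.9289

0.9289


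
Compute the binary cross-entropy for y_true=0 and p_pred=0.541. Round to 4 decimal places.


For y=0: Loss = -log(1-p)
= -log(1 - 0.541)
= -log(0.459)
= -(-0.7787)
= 0.7787

0.7787


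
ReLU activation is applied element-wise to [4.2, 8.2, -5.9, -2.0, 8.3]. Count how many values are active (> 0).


ReLU(x) = max(0, x) for each element:
ReLU(4.2) = 4.2
ReLU(8.2) = 8.2
ReLU(-5.9) = 0
ReLU(-2.0) = 0
ReLU(8.3) = 8.3
Active neurons (>0): 3

3


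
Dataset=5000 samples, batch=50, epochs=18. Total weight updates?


Iterations per epoch = 5000 / 50 = 100
Total updates = iterations_per_epoch * epochs
= 100 * 18
= 1800

1800


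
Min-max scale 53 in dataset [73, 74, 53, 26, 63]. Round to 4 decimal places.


Min = 26, Max = 74
Range = 74 - 26 = 48
Scaled = (x - min) / (max - min)
= (53 - 26) / 48
= 27 / 48
= 0.5625

0.5625


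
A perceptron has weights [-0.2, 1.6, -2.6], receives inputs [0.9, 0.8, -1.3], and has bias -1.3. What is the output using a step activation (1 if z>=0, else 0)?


z = w . x + b
= -0.2*0.9 + 1.6*0.8 + -2.6*-1.3 + -1.3
= -0.18 + 1.28 + 3.38 + -1.3
= 4.48 + -1.3
= 3.18
Since z = 3.18 >= 0, output = 1

1


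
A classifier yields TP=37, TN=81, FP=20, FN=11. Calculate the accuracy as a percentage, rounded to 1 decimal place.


Accuracy = (TP + TN) / (TP + TN + FP + FN) * 100
= (37 + 81) / (37 + 81 + 20 + 11)
= 118 / 149
= 0.7919
= 79.2%

79.2


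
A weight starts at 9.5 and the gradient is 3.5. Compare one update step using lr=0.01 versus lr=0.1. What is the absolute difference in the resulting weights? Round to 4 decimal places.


With lr=0.01: w_new = 9.5 - 0.01 * 3.5 = 9.465
With lr=0.1: w_new = 9.5 - 0.1 * 3.5 = 9.15
Absolute difference = |9.465 - 9.15|
= 0.3150

0.3150


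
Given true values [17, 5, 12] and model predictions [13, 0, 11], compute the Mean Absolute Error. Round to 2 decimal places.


Absolute errors: [4, 5, 1]
Sum of absolute errors = 10
MAE = 10 / 3 = 3.33

3.33


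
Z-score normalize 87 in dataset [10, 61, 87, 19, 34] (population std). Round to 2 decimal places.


Mean = (10 + 61 + 87 + 19 + 34) / 5 = 42.2
Variance = sum((x_i - mean)^2) / n = 800.56
Std = sqrt(800.56) = 28.2942
Z = (x - mean) / std
= (87 - 42.2) / 28.2942
= 44.8 / 28.2942
= 1.58

1.58


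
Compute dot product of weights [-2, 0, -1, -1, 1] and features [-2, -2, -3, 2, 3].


Element-wise products:
-2 * -2 = 4
0 * -2 = 0
-1 * -3 = 3
-1 * 2 = -2
1 * 3 = 3
Sum = 4 + 0 + 3 + -2 + 3
= 8

8


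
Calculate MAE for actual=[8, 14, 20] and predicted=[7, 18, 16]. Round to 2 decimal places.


Absolute errors: [1, 4, 4]
Sum of absolute errors = 9
MAE = 9 / 3 = 3.00

3.00


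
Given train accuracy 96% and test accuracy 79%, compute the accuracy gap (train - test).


Gap = train_accuracy - test_accuracy
= 96 - 79
= 17%
This gap suggests the model is overfitting.

17


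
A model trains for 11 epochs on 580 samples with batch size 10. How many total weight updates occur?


Iterations per epoch = 580 / 10 = 58
Total updates = iterations_per_epoch * epochs
= 58 * 11
= 638

638


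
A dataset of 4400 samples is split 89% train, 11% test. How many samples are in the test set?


Train samples = 4400 * 89% = 3916
Test samples = 4400 - 3916
= 484

484


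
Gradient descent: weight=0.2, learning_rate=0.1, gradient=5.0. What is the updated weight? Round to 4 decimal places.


w_new = w_old - lr * gradient
= 0.2 - 0.1 * 5.0
= 0.2 - (0.5)
= -0.3000

-0.3000


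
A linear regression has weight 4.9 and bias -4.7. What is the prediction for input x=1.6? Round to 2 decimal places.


y = 4.9 * 1.6 + (-4.7)
= 7.84 + (-4.7)
= 3.14

3.14


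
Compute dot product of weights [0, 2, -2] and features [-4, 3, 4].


Element-wise products:
0 * -4 = 0
2 * 3 = 6
-2 * 4 = -8
Sum = 0 + 6 + -8
= -2

-2


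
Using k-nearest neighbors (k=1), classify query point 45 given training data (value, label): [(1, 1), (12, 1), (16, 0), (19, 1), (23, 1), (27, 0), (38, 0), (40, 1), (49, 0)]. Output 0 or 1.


Distances from query 45:
Point 49 (class 0): distance = 4
K=1 nearest neighbors: classes = [0]
Votes for class 1: 0 / 1
Majority vote => class 0

0


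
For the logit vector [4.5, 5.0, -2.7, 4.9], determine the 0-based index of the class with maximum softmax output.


Softmax is a monotonic transformation, so it preserves the argmax.
We need to find the index of the maximum logit.
Index 0: 4.5
Index 1: 5.0
Index 2: -2.7
Index 3: 4.9
Maximum logit = 5.0 at index 1

1


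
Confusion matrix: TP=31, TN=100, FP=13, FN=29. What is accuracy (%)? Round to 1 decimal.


Accuracy = (TP + TN) / (TP + TN + FP + FN) * 100
= (31 + 100) / (31 + 100 + 13 + 29)
= 131 / 173
= 0.7572
= 75.7%

75.7


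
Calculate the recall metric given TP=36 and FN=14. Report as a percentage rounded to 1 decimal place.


Recall = TP / (TP + FN) * 100
= 36 / (36 + 14)
= 36 / 50
= 0.72
= 72.0%

72.0


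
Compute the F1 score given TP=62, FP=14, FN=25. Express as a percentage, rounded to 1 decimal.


Precision = TP / (TP + FP) = 62 / 76 = 0.8158
Recall = TP / (TP + FN) = 62 / 87 = 0.7126
F1 = 2 * P * R / (P + R)
= 2 * 0.8158 * 0.7126 / (0.8158 + 0.7126)
= 1.1627 / 1.5284
= 0.7607
As percentage: 76.1%

76.1


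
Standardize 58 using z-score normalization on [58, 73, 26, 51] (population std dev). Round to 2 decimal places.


Mean = (58 + 73 + 26 + 51) / 4 = 52.0
Variance = sum((x_i - mean)^2) / n = 288.5
Std = sqrt(288.5) = 16.9853
Z = (x - mean) / std
= (58 - 52.0) / 16.9853
= 6.0 / 16.9853
= 0.35

0.35


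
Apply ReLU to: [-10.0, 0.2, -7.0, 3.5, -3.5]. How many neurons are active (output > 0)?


ReLU(x) = max(0, x) for each element:
ReLU(-10.0) = 0
ReLU(0.2) = 0.2
ReLU(-7.0) = 0
ReLU(3.5) = 3.5
ReLU(-3.5) = 0
Active neurons (>0): 2

2


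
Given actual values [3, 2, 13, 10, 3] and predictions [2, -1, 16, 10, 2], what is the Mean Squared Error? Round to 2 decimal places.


Differences: [1, 3, -3, 0, 1]
Squared errors: [1, 9, 9, 0, 1]
Sum of squared errors = 20
MSE = 20 / 5 = 4.00

4.00


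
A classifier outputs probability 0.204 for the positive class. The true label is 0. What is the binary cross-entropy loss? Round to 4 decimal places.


For y=0: Loss = -log(1-p)
= -log(1 - 0.204)
= -log(0.796)
= -(-0.2282)
= 0.2282

0.2282


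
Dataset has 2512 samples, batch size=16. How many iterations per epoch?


Iterations per epoch = dataset_size / batch_size
= 2512 / 16
= 157

157


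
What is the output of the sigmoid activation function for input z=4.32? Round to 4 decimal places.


sigmoid(z) = 1 / (1 + exp(-z))
exp(-(4.32)) = exp(-4.32) = 0.0133
1 + 0.0133 = 1.0133
1 / 1.0133 = 0.9869

0.9869


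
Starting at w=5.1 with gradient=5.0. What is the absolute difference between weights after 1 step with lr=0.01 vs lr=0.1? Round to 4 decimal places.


With lr=0.01: w_new = 5.1 - 0.01 * 5.0 = 5.05
With lr=0.1: w_new = 5.1 - 0.1 * 5.0 = 4.6
Absolute difference = |5.05 - 4.6|
= 0.4500

0.4500


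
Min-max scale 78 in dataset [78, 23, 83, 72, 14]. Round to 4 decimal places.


Min = 14, Max = 83
Range = 83 - 14 = 69
Scaled = (x - min) / (max - min)
= (78 - 14) / 69
= 64 / 69
= 0.9275

0.9275


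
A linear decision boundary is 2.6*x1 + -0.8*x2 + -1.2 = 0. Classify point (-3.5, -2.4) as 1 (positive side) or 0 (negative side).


Compute 2.6 * -3.5 + -0.8 * -2.4 + -1.2
= -9.1 + 1.92 + -1.2
= -8.38
Since -8.38 < 0, the point is on the negative side.

0


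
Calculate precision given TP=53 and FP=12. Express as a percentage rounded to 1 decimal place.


Precision = TP / (TP + FP) * 100
= 53 / (53 + 12)
= 53 / 65
= 0.8154
= 81.5%

81.5


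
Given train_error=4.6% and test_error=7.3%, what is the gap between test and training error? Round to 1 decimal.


Generalization gap = test_error - train_error
= 7.3 - 4.6
= 2.7%
A moderate gap.

2.7


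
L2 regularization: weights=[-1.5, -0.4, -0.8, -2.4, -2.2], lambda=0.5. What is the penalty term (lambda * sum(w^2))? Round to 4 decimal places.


Squaring each weight:
(-1.5)^2 = 2.25
(-0.4)^2 = 0.16
(-0.8)^2 = 0.64
(-2.4)^2 = 5.76
(-2.2)^2 = 4.84
Sum of squares = 13.65
Penalty = 0.5 * 13.65 = 6.8250

6.8250


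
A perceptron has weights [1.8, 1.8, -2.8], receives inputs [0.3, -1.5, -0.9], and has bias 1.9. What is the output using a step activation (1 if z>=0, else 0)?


z = w . x + b
= 1.8*0.3 + 1.8*-1.5 + -2.8*-0.9 + 1.9
= 0.54 + -2.7 + 2.52 + 1.9
= 0.36 + 1.9
= 2.26
Since z = 2.26 >= 0, output = 1

1


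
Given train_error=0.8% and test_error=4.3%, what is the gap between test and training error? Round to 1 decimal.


Generalization gap = test_error - train_error
= 4.3 - 0.8
= 3.5%
A moderate gap.

3.5


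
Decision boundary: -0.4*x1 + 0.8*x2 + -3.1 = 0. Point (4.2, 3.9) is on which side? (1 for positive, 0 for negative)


Compute -0.4 * 4.2 + 0.8 * 3.9 + -3.1
= -1.68 + 3.12 + -3.1
= -1.66
Since -1.66 < 0, the point is on the negative side.

0


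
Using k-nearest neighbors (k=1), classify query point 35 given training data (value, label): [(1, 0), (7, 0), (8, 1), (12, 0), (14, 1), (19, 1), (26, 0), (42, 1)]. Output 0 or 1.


Distances from query 35:
Point 42 (class 1): distance = 7
K=1 nearest neighbors: classes = [1]
Votes for class 1: 1 / 1
Majority vote => class 1

1


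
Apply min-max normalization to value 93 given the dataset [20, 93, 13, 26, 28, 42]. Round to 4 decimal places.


Min = 13, Max = 93
Range = 93 - 13 = 80
Scaled = (x - min) / (max - min)
= (93 - 13) / 80
= 80 / 80
= 1.0000

1.0000


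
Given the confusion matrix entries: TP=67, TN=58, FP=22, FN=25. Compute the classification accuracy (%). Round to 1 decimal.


Accuracy = (TP + TN) / (TP + TN + FP + FN) * 100
= (67 + 58) / (67 + 58 + 22 + 25)
= 125 / 172
= 0.7267
= 72.7%

72.7


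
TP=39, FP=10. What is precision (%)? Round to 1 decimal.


Precision = TP / (TP + FP) * 100
= 39 / (39 + 10)
= 39 / 49
= 0.7959
= 79.6%

79.6


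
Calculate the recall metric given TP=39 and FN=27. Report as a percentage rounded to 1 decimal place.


Recall = TP / (TP + FN) * 100
= 39 / (39 + 27)
= 39 / 66
= 0.5909
= 59.1%

59.1


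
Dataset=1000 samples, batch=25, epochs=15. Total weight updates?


Iterations per epoch = 1000 / 25 = 40
Total updates = iterations_per_epoch * epochs
= 40 * 15
= 600

600


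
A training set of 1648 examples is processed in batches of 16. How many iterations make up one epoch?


Iterations per epoch = dataset_size / batch_size
= 1648 / 16
= 103

103


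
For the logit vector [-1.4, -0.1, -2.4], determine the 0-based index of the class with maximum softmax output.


Softmax is a monotonic transformation, so it preserves the argmax.
We need to find the index of the maximum logit.
Index 0: -1.4
Index 1: -0.1
Index 2: -2.4
Maximum logit = -0.1 at index 1

1


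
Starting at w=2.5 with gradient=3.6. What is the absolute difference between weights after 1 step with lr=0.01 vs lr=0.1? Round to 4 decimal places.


With lr=0.01: w_new = 2.5 - 0.01 * 3.6 = 2.464
With lr=0.1: w_new = 2.5 - 0.1 * 3.6 = 2.14
Absolute difference = |2.464 - 2.14|
= 0.3240

0.3240


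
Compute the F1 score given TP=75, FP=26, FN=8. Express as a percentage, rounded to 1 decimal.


Precision = TP / (TP + FP) = 75 / 101 = 0.7426
Recall = TP / (TP + FN) = 75 / 83 = 0.9036
F1 = 2 * P * R / (P + R)
= 2 * 0.7426 * 0.9036 / (0.7426 + 0.9036)
= 1.342 / 1.6462
= 0.8152
As percentage: 81.5%

81.5


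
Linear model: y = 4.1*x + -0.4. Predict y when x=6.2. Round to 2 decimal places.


y = 4.1 * 6.2 + (-0.4)
= 25.42 + (-0.4)
= 25.02

25.02


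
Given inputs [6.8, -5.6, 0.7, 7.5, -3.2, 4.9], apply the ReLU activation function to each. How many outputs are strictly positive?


ReLU(x) = max(0, x) for each element:
ReLU(6.8) = 6.8
ReLU(-5.6) = 0
ReLU(0.7) = 0.7
ReLU(7.5) = 7.5
ReLU(-3.2) = 0
ReLU(4.9) = 4.9
Active neurons (>0): 4

4


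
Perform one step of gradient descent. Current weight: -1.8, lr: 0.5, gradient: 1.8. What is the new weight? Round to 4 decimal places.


w_new = w_old - lr * gradient
= -1.8 - 0.5 * 1.8
= -1.8 - (0.9)
= -2.7000

-2.7000


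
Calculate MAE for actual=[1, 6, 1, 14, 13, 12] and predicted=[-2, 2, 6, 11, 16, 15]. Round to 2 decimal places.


Absolute errors: [3, 4, 5, 3, 3, 3]
Sum of absolute errors = 21
MAE = 21 / 6 = 3.50

3.50


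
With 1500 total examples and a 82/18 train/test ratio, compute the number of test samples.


Train samples = 1500 * 82% = 1230
Test samples = 1500 - 1230
= 270

270


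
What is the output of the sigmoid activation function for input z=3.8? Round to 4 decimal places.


sigmoid(z) = 1 / (1 + exp(-z))
exp(-(3.8)) = exp(-3.8) = 0.0224
1 + 0.0224 = 1.0224
1 / 1.0224 = 0.9781

0.9781


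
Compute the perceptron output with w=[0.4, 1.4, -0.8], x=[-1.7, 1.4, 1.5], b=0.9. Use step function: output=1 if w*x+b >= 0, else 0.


z = w . x + b
= 0.4*-1.7 + 1.4*1.4 + -0.8*1.5 + 0.9
= -0.68 + 1.96 + -1.2 + 0.9
= 0.08 + 0.9
= 0.98
Since z = 0.98 >= 0, output = 1

1


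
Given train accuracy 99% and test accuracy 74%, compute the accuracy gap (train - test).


Gap = train_accuracy - test_accuracy
= 99 - 74
= 25%
This large gap strongly indicates overfitting.

25


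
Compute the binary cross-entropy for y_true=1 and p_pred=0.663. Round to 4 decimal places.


For y=1: Loss = -log(p)
= -log(0.663)
= -(-0.411)
= 0.4110

0.4110


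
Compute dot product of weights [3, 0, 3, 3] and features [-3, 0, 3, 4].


Element-wise products:
3 * -3 = -9
0 * 0 = 0
3 * 3 = 9
3 * 4 = 12
Sum = -9 + 0 + 9 + 12
= 12

12


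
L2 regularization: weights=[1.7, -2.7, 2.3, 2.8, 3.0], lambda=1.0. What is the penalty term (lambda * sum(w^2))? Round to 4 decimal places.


Squaring each weight:
1.7^2 = 2.89
(-2.7)^2 = 7.29
2.3^2 = 5.29
2.8^2 = 7.84
3.0^2 = 9.0
Sum of squares = 32.31
Penalty = 1.0 * 32.31 = 32.3100

32.3100


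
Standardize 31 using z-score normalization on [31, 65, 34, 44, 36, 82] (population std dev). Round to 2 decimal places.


Mean = (31 + 65 + 34 + 44 + 36 + 82) / 6 = 48.6667
Variance = sum((x_i - mean)^2) / n = 347.8889
Std = sqrt(347.8889) = 18.6518
Z = (x - mean) / std
= (31 - 48.6667) / 18.6518
= -17.6667 / 18.6518
= -0.95

-0.95


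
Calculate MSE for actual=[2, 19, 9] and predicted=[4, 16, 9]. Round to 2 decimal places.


Differences: [-2, 3, 0]
Squared errors: [4, 9, 0]
Sum of squared errors = 13
MSE = 13 / 3 = 4.33

4.33


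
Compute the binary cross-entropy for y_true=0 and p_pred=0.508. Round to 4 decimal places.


For y=0: Loss = -log(1-p)
= -log(1 - 0.508)
= -log(0.492)
= -(-0.7093)
= 0.7093

0.7093


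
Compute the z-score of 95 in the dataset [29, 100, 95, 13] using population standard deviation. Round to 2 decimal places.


Mean = (29 + 100 + 95 + 13) / 4 = 59.25
Variance = sum((x_i - mean)^2) / n = 1498.1875
Std = sqrt(1498.1875) = 38.7064
Z = (x - mean) / std
= (95 - 59.25) / 38.7064
= 35.75 / 38.7064
= 0.92

0.92


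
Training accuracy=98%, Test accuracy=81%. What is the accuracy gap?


Gap = train_accuracy - test_accuracy
= 98 - 81
= 17%
This gap suggests the model is overfitting.

17


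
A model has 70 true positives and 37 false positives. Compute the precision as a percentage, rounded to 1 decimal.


Precision = TP / (TP + FP) * 100
= 70 / (70 + 37)
= 70 / 107
= 0.6542
= 65.4%

65.4


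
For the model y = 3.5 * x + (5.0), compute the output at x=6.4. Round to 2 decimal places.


y = 3.5 * 6.4 + (5.0)
= 22.4 + (5.0)
= 27.40

27.40


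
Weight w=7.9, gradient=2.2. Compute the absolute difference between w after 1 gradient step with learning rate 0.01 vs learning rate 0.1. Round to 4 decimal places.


With lr=0.01: w_new = 7.9 - 0.01 * 2.2 = 7.878
With lr=0.1: w_new = 7.9 - 0.1 * 2.2 = 7.68
Absolute difference = |7.878 - 7.68|
= 0.1980

0.1980


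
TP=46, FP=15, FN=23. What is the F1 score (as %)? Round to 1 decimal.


Precision = TP / (TP + FP) = 46 / 61 = 0.7541
Recall = TP / (TP + FN) = 46 / 69 = 0.6667
F1 = 2 * P * R / (P + R)
= 2 * 0.7541 * 0.6667 / (0.7541 + 0.6667)
= 1.0055 / 1.4208
= 0.7077
As percentage: 70.8%

70.8


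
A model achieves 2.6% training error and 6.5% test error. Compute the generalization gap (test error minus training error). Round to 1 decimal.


Generalization gap = test_error - train_error
= 6.5 - 2.6
= 3.9%
A moderate gap.

3.9


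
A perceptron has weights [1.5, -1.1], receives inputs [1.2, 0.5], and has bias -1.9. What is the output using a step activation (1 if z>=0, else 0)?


z = w . x + b
= 1.5*1.2 + -1.1*0.5 + -1.9
= 1.8 + -0.55 + -1.9
= 1.25 + -1.9
= -0.65
Since z = -0.65 < 0, output = 0

0


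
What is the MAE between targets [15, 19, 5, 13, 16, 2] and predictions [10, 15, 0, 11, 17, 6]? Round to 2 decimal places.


Absolute errors: [5, 4, 5, 2, 1, 4]
Sum of absolute errors = 21
MAE = 21 / 6 = 3.50

3.50


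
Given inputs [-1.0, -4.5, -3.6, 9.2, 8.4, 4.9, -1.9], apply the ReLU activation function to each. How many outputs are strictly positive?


ReLU(x) = max(0, x) for each element:
ReLU(-1.0) = 0
ReLU(-4.5) = 0
ReLU(-3.6) = 0
ReLU(9.2) = 9.2
ReLU(8.4) = 8.4
ReLU(4.9) = 4.9
ReLU(-1.9) = 0
Active neurons (>0): 3

3


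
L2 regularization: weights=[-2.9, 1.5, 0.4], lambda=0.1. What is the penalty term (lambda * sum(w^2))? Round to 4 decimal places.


Squaring each weight:
(-2.9)^2 = 8.41
1.5^2 = 2.25
0.4^2 = 0.16
Sum of squares = 10.82
Penalty = 0.1 * 10.82 = 1.0820

1.0820


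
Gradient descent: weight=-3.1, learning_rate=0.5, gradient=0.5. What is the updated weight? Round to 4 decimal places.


w_new = w_old - lr * gradient
= -3.1 - 0.5 * 0.5
= -3.1 - (0.25)
= -3.3500

-3.3500


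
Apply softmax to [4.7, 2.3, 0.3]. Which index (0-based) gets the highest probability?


Softmax is a monotonic transformation, so it preserves the argmax.
We need to find the index of the maximum logit.
Index 0: 4.7
Index 1: 2.3
Index 2: 0.3
Maximum logit = 4.7 at index 0

0


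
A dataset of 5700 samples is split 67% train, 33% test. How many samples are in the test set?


Train samples = 5700 * 67% = 3819
Test samples = 5700 - 3819
= 1881

1881


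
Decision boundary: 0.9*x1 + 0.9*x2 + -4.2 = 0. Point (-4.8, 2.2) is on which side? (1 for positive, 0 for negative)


Compute 0.9 * -4.8 + 0.9 * 2.2 + -4.2
= -4.32 + 1.98 + -4.2
= -6.54
Since -6.54 < 0, the point is on the negative side.

0


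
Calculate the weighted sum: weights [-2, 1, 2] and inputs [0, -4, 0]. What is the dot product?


Element-wise products:
-2 * 0 = 0
1 * -4 = -4
2 * 0 = 0
Sum = 0 + -4 + 0
= -4

-4


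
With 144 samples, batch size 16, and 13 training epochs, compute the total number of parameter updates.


Iterations per epoch = 144 / 16 = 9
Total updates = iterations_per_epoch * epochs
= 9 * 13
= 117

117


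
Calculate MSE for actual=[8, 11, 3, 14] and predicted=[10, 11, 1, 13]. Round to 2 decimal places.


Differences: [-2, 0, 2, 1]
Squared errors: [4, 0, 4, 1]
Sum of squared errors = 9
MSE = 9 / 4 = 2.25

2.25


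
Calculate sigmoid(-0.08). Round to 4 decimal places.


sigmoid(z) = 1 / (1 + exp(-z))
exp(-(-0.08)) = exp(0.08) = 1.0833
1 + 1.0833 = 2.0833
1 / 2.0833 = 0.4800

0.4800


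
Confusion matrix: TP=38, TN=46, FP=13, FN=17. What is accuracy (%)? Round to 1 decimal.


Accuracy = (TP + TN) / (TP + TN + FP + FN) * 100
= (38 + 46) / (38 + 46 + 13 + 17)
= 84 / 114
= 0.7368
= 73.7%

73.7


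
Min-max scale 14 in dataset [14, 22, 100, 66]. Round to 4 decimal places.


Min = 14, Max = 100
Range = 100 - 14 = 86
Scaled = (x - min) / (max - min)
= (14 - 14) / 86
= 0 / 86
= 0.0000

0.0000


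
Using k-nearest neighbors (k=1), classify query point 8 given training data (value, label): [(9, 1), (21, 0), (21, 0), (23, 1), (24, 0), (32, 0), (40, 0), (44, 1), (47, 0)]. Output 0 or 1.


Distances from query 8:
Point 9 (class 1): distance = 1
K=1 nearest neighbors: classes = [1]
Votes for class 1: 1 / 1
Majority vote => class 1

1


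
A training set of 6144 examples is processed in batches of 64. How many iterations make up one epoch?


Iterations per epoch = dataset_size / batch_size
= 6144 / 64
= 96

96


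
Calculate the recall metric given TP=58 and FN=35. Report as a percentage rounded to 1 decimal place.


Recall = TP / (TP + FN) * 100
= 58 / (58 + 35)
= 58 / 93
= 0.6237
= 62.4%

62.4


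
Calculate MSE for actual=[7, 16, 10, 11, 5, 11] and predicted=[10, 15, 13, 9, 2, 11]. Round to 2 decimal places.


Differences: [-3, 1, -3, 2, 3, 0]
Squared errors: [9, 1, 9, 4, 9, 0]
Sum of squared errors = 32
MSE = 32 / 6 = 5.33

5.33


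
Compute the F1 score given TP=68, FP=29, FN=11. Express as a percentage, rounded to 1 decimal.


Precision = TP / (TP + FP) = 68 / 97 = 0.701
Recall = TP / (TP + FN) = 68 / 79 = 0.8608
F1 = 2 * P * R / (P + R)
= 2 * 0.701 * 0.8608 / (0.701 + 0.8608)
= 1.2068 / 1.5618
= 0.7727
As percentage: 77.3%

77.3


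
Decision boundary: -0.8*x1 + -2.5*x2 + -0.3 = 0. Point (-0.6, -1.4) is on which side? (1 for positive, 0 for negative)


Compute -0.8 * -0.6 + -2.5 * -1.4 + -0.3
= 0.48 + 3.5 + -0.3
= 3.68
Since 3.68 >= 0, the point is on the positive side.

1


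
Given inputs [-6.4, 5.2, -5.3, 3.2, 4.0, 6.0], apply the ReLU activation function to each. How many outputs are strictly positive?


ReLU(x) = max(0, x) for each element:
ReLU(-6.4) = 0
ReLU(5.2) = 5.2
ReLU(-5.3) = 0
ReLU(3.2) = 3.2
ReLU(4.0) = 4.0
ReLU(6.0) = 6.0
Active neurons (>0): 4

4


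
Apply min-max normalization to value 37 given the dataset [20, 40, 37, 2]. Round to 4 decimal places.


Min = 2, Max = 40
Range = 40 - 2 = 38
Scaled = (x - min) / (max - min)
= (37 - 2) / 38
= 35 / 38
= 0.9211

0.9211


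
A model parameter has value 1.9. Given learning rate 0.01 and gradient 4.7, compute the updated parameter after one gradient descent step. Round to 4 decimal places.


w_new = w_old - lr * gradient
= 1.9 - 0.01 * 4.7
= 1.9 - (0.047)
= 1.8530

1.8530


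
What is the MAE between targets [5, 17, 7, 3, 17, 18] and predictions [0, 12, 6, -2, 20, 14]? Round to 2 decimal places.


Absolute errors: [5, 5, 1, 5, 3, 4]
Sum of absolute errors = 23
MAE = 23 / 6 = 3.83

3.83


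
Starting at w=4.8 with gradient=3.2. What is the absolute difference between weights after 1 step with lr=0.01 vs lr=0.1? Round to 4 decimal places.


With lr=0.01: w_new = 4.8 - 0.01 * 3.2 = 4.768
With lr=0.1: w_new = 4.8 - 0.1 * 3.2 = 4.48
Absolute difference = |4.768 - 4.48|
= 0.2880

0.2880


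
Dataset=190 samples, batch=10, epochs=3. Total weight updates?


Iterations per epoch = 190 / 10 = 19
Total updates = iterations_per_epoch * epochs
= 19 * 3
= 57

57


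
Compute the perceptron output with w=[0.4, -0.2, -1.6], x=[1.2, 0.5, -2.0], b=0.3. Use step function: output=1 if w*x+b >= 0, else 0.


z = w . x + b
= 0.4*1.2 + -0.2*0.5 + -1.6*-2.0 + 0.3
= 0.48 + -0.1 + 3.2 + 0.3
= 3.58 + 0.3
= 3.88
Since z = 3.88 >= 0, output = 1

1


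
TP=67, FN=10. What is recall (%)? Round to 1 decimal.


Recall = TP / (TP + FN) * 100
= 67 / (67 + 10)
= 67 / 77
= 0.8701
= 87.0%

87.0


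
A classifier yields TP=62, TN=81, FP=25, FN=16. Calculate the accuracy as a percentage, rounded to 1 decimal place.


Accuracy = (TP + TN) / (TP + TN + FP + FN) * 100
= (62 + 81) / (62 + 81 + 25 + 16)
= 143 / 184
= 0.7772
= 77.7%

77.7


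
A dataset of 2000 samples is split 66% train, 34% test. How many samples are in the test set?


Train samples = 2000 * 66% = 1320
Test samples = 2000 - 1320
= 680

680


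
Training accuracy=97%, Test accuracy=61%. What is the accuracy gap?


Gap = train_accuracy - test_accuracy
= 97 - 61
= 36%
This large gap strongly indicates overfitting.

36


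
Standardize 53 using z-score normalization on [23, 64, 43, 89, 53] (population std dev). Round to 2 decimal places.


Mean = (23 + 64 + 43 + 89 + 53) / 5 = 54.4
Variance = sum((x_i - mean)^2) / n = 481.44
Std = sqrt(481.44) = 21.9417
Z = (x - mean) / std
= (53 - 54.4) / 21.9417
= -1.4 / 21.9417
= -0.06

-0.06


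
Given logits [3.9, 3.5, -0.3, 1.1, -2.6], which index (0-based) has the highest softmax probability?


Softmax is a monotonic transformation, so it preserves the argmax.
We need to find the index of the maximum logit.
Index 0: 3.9
Index 1: 3.5
Index 2: -0.3
Index 3: 1.1
Index 4: -2.6
Maximum logit = 3.9 at index 0

0


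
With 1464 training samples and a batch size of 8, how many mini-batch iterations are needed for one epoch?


Iterations per epoch = dataset_size / batch_size
= 1464 / 8
= 183

183


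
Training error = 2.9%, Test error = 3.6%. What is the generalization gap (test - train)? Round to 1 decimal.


Generalization gap = test_error - train_error
= 3.6 - 2.9
= 0.7%
A small gap suggests good generalization.

0.7


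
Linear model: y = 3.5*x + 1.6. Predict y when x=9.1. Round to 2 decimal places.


y = 3.5 * 9.1 + (1.6)
= 31.85 + (1.6)
= 33.45

33.45


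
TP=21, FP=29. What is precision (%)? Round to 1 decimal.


Precision = TP / (TP + FP) * 100
= 21 / (21 + 29)
= 21 / 50
= 0.42
= 42.0%

42.0


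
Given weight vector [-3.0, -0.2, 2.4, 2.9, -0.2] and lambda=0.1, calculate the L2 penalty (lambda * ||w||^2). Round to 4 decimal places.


Squaring each weight:
(-3.0)^2 = 9.0
(-0.2)^2 = 0.04
2.4^2 = 5.76
2.9^2 = 8.41
(-0.2)^2 = 0.04
Sum of squares = 23.25
Penalty = 0.1 * 23.25 = 2.3250

2.3250


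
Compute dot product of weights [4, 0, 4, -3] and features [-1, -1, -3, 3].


Element-wise products:
4 * -1 = -4
0 * -1 = 0
4 * -3 = -12
-3 * 3 = -9
Sum = -4 + 0 + -12 + -9
= -25

-25


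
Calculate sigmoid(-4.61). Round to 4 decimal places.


sigmoid(z) = 1 / (1 + exp(-z))
exp(-(-4.61)) = exp(4.61) = 100.4841
1 + 100.4841 = 101.4841
1 / 101.4841 = 0.0099

0.0099


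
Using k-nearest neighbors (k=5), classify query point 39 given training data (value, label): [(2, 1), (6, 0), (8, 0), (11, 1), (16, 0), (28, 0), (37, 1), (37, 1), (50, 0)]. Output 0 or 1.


Distances from query 39:
Point 37 (class 1): distance = 2
Point 37 (class 1): distance = 2
Point 28 (class 0): distance = 11
Point 50 (class 0): distance = 11
Point 16 (class 0): distance = 23
K=5 nearest neighbors: classes = [1, 1, 0, 0, 0]
Votes for class 1: 2 / 5
Majority vote => class 0

0


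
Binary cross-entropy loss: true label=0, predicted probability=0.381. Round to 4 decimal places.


For y=0: Loss = -log(1-p)
= -log(1 - 0.381)
= -log(0.619)
= -(-0.4797)
= 0.4797

0.4797


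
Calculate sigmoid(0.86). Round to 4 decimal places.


sigmoid(z) = 1 / (1 + exp(-z))
exp(-(0.86)) = exp(-0.86) = 0.4232
1 + 0.4232 = 1.4232
1 / 1.4232 = 0.7027

0.7027


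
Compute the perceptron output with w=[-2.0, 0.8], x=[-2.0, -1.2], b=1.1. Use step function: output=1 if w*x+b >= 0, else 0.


z = w . x + b
= -2.0*-2.0 + 0.8*-1.2 + 1.1
= 4.0 + -0.96 + 1.1
= 3.04 + 1.1
= 4.14
Since z = 4.14 >= 0, output = 1

1


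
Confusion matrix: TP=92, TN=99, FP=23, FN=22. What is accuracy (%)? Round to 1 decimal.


Accuracy = (TP + TN) / (TP + TN + FP + FN) * 100
= (92 + 99) / (92 + 99 + 23 + 22)
= 191 / 236
= 0.8093
= 80.9%

80.9


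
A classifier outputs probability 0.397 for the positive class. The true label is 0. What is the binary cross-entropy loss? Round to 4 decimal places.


For y=0: Loss = -log(1-p)
= -log(1 - 0.397)
= -log(0.603)
= -(-0.5058)
= 0.5058

0.5058
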